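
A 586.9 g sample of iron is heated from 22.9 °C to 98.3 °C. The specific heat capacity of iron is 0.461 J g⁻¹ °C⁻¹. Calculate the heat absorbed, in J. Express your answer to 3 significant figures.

q = m c ΔT = 586.9 × 0.461 × (98.3 − 22.9)
q = 586.9 × 0.461 × 75.4 = 20400 J

q = 20400 J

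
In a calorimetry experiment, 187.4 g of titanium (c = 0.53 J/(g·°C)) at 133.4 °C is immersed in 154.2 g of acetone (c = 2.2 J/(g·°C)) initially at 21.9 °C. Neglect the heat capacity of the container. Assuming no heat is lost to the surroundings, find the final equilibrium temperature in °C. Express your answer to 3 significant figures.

T_f = 47.2 °C

Heat lost by titanium = heat gained by acetone.
(187.4)(0.53)(133.4 − T) = (154.2)(2.2)(T − 21.9)
99.322 (133.4 − T) = 339.24 (T − 21.9)
13250 − 99.322 T = 339.24 T − 7429.4
20679.4 = 438.562 T
T = 47.15 °C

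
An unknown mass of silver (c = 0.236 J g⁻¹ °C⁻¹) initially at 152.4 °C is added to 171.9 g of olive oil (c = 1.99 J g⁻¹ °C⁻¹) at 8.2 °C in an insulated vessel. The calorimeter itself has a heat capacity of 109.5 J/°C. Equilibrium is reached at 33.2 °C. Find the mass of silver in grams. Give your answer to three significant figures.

m = 401 g

q_gained = (171.9 × 1.99 + 109.5) × (33.2 − 8.2) = 11290 J
q_lost = m × 0.236 × (152.4 − 33.2) = 28.1312 m
m = 11290 / 28.1312 = 401 g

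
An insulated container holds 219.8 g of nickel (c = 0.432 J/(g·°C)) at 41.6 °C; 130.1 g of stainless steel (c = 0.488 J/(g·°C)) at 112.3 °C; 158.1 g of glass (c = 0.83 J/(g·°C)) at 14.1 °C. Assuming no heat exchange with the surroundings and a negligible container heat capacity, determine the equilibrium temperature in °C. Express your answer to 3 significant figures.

T_f = 44.6 °C

Σ mᵢcᵢ(T − Tᵢ) = 0  ⇒  T = Σ mᵢcᵢTᵢ / Σ mᵢcᵢ
Σ mᵢcᵢ = 219.8×0.432 + 130.1×0.488 + 158.1×0.83 = 289.6654
Σ mᵢcᵢTᵢ = 94.9536×41.6 + 63.4888×112.3 + 131.223×14.1 = 12930
T = 12930 / 289.6654 = 44.64 °C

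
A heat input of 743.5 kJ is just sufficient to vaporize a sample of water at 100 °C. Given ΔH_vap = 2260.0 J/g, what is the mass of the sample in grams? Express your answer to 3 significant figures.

m = 329 g

m = q / ΔH_vap = 743500 J / 2260.0 J/g = 329 g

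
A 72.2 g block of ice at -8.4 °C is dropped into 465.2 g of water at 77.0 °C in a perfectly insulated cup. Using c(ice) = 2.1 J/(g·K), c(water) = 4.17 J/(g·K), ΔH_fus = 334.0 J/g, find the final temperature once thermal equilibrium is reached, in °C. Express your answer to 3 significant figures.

Heat to bring ice to 0 °C and melt it: q₁ = 72.2×2.1×8.4 + 72.2×334.0 = 25388 J
Heat the water can supply cooling to 0 °C: 465.2×4.17×77.0 = 149371 J > q₁, so all ice melts.
Energy balance: 465.2×4.17×(77.0 − T) = 25388 + 72.2×4.17×(T − 0)
1939.884(77.0 − T) = 25388 + 301.074 T
149371 − 25388 = 2240.958 T
T = 123983 / 2240.958 = 55.33 °C

T_f = 55.3 °C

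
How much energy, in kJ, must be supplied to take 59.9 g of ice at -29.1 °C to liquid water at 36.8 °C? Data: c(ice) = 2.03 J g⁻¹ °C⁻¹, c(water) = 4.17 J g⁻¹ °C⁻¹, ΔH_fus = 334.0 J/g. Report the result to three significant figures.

q = 32.7 kJ

q1 (heat ice -29.1→0.0 °C): 59.9 × 2.03 × 29.1 = 3538 J
q2 (melt at 0 °C): 59.9 × 334.0 = 20007 J
q3 (heat water 0.0→36.8 °C): 59.9 × 4.17 × 36.8 = 9192 J
Total: 3538 + 20007 + 9192 = 32737 J = 32.7 kJ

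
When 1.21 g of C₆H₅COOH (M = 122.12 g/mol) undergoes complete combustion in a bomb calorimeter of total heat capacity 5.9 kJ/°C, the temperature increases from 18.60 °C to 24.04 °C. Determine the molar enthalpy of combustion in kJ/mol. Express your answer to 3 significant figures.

ΔH = -3240 kJ/mol

ΔT = 24.04 − 18.60 = 5.44 °C
q_cal = C_cal × ΔT = 5.9 × 5.44 = 32.096 kJ
n = 1.21 / 122.12 = 0.009908 mol
q_rxn = −q_cal = -32.096 kJ
ΔH = -32.096 / 0.009908 = -3239 kJ/mol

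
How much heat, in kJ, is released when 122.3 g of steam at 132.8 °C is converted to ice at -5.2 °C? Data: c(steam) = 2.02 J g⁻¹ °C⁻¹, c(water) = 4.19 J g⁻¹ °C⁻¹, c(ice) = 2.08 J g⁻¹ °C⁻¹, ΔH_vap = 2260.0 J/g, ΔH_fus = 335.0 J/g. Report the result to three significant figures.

q1 (cool steam 132.8→100 °C): 122.3 × 2.02 × 32.8 = 8103 J
q2 (condense at 100 °C): 122.3 × 2260.0 = 276398 J
q3 (cool water 100→0 °C): 122.3 × 4.19 × 100.0 = 51244 J
q4 (freeze at 0 °C): 122.3 × 335.0 = 40971 J
q5 (cool ice 0→-5.2 °C): 122.3 × 2.08 × 5.2 = 1323 J
Total: 8103 + 276398 + 51244 + 40971 + 1323 = 378039 J = 378 kJ

q = 378 kJ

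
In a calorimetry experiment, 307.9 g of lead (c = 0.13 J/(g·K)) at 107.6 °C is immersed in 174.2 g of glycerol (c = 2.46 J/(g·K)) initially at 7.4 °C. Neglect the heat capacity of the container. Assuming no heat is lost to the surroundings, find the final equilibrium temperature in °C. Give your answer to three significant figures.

T_f = 16.0 °C

Heat lost by lead = heat gained by glycerol.
(307.9)(0.13)(107.6 − T) = (174.2)(2.46)(T − 7.4)
40.027 (107.6 − T) = 428.532 (T − 7.4)
4306.9 − 40.027 T = 428.532 T − 3171.1
7478.0 = 468.559 T
T = 15.96 °C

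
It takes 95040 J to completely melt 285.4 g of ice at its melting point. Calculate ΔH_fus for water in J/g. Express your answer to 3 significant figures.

ΔH_fus = q / m = 95040 / 285.4 = 333 J/g

ΔH_fus = 333 J/g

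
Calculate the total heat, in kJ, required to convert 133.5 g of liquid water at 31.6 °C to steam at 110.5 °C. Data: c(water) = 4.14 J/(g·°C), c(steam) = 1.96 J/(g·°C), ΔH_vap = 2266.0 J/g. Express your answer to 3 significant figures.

q = 343 kJ

q1 (heat water 31.6→100.0 °C): 133.5 × 4.14 × 68.4 = 37804 J
q2 (vaporize at 100 °C): 133.5 × 2266.0 = 302511 J
q3 (heat steam 100.0→110.5 °C): 133.5 × 1.96 × 10.5 = 2747 J
Total: 37804 + 302511 + 2747 = 343062 J = 343 kJ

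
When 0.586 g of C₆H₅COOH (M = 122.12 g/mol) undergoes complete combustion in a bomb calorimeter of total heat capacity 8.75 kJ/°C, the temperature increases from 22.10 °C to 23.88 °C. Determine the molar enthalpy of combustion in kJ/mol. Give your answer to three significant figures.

ΔT = 23.88 − 22.10 = 1.78 °C
q_cal = C_cal × ΔT = 8.75 × 1.78 = 15.575 kJ
n = 0.586 / 122.12 = 0.004799 mol
q_rxn = −q_cal = -15.575 kJ
ΔH = -15.575 / 0.004799 = -3245 kJ/mol

ΔH = -3250 kJ/mol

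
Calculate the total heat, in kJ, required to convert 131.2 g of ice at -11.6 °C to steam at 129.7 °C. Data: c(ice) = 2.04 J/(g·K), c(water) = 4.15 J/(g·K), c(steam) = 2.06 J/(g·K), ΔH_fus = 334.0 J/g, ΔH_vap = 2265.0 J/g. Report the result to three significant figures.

q = 407 kJ

q1 (heat ice -11.6→0.0 °C): 131.2 × 2.04 × 11.6 = 3105 J
q2 (melt at 0 °C): 131.2 × 334.0 = 43821 J
q3 (heat water 0.0→100.0 °C): 131.2 × 4.15 × 100.0 = 54448 J
q4 (vaporize at 100 °C): 131.2 × 2265.0 = 297168 J
q5 (heat steam 100.0→129.7 °C): 131.2 × 2.06 × 29.7 = 8027 J
Total: 3105 + 43821 + 54448 + 297168 + 8027 = 406569 J = 407 kJ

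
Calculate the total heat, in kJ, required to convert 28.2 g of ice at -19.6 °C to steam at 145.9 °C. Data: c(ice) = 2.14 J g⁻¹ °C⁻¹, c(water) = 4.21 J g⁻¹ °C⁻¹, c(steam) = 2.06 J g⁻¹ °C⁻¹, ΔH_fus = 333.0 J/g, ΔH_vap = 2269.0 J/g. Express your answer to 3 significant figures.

q1 (heat ice -19.6→0.0 °C): 28.2 × 2.14 × 19.6 = 1183 J
q2 (melt at 0 °C): 28.2 × 333.0 = 9391 J
q3 (heat water 0.0→100.0 °C): 28.2 × 4.21 × 100.0 = 11872 J
q4 (vaporize at 100 °C): 28.2 × 2269.0 = 63986 J
q5 (heat steam 100.0→145.9 °C): 28.2 × 2.06 × 45.9 = 2666 J
Total: 1183 + 9391 + 11872 + 63986 + 2666 = 89098 J = 89.1 kJ

q = 89.1 kJ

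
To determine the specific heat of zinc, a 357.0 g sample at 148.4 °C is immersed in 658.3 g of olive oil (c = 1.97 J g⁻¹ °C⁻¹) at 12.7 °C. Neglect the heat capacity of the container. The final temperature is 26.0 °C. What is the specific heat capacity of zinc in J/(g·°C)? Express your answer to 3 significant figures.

c = 0.395 J/(g·°C)

q_gained = (658.3 × 1.97) × (26.0 − 12.7) = 17250 J
q_lost = 357.0 × c × (148.4 − 26.0) = 43696.8 c
Set equal: c = 17250 / 43696.8 = 0.395 J/(g·°C)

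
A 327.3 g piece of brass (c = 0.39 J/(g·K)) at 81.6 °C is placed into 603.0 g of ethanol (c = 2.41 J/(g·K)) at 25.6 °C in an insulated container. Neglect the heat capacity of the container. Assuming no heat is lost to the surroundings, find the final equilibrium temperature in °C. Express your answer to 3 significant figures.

Heat lost by brass = heat gained by ethanol.
(327.3)(0.39)(81.6 − T) = (603.0)(2.41)(T − 25.6)
127.647 (81.6 − T) = 1453.23 (T − 25.6)
10416 − 127.647 T = 1453.23 T − 37203
47619 = 1580.877 T
T = 30.12 °C

T_f = 30.1 °C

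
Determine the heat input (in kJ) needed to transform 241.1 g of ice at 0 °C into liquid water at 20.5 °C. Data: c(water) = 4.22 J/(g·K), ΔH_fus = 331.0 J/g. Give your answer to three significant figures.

q1 (melt at 0 °C): 241.1 × 331.0 = 79804 J
q2 (heat water 0.0→20.5 °C): 241.1 × 4.22 × 20.5 = 20858 J
Total: 79804 + 20858 = 100662 J = 101 kJ

q = 101 kJ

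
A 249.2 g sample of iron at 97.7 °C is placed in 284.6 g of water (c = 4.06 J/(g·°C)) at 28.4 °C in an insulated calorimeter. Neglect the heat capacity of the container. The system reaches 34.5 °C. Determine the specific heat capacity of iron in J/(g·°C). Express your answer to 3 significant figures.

q_gained = (284.6 × 4.06) × (34.5 − 28.4) = 7048 J
q_lost = 249.2 × c × (97.7 − 34.5) = 15749.44 c
Set equal: c = 7048 / 15749.44 = 0.448 J/(g·°C)

c = 0.448 J/(g·°C)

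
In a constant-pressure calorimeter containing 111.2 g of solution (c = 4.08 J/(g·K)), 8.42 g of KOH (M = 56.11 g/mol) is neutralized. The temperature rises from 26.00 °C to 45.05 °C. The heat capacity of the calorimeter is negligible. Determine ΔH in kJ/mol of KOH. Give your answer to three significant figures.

ΔH = -57.6 kJ/mol

|ΔT| = |45.05 − 26.00| = 19.05 °C
|q_surr| = (111.2 × 4.08) × 19.05 = 453.696 × 19.05 = 8643 J
n(KOH) = 8.42 / 56.11 = 0.1501 mol
Temperature rose, so q_rxn = −|q_surr| = -8.643 kJ
ΔH = q_rxn / n = -57.58 kJ/mol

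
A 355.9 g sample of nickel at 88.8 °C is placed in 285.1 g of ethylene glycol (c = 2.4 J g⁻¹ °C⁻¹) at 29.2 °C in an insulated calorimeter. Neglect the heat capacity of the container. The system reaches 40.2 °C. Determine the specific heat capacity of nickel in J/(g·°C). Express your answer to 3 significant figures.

c = 0.435 J/(g·°C)

q_gained = (285.1 × 2.4) × (40.2 − 29.2) = 7527 J
q_lost = 355.9 × c × (88.8 − 40.2) = 17296.74 c
Set equal: c = 7527 / 17296.74 = 0.435 J/(g·°C)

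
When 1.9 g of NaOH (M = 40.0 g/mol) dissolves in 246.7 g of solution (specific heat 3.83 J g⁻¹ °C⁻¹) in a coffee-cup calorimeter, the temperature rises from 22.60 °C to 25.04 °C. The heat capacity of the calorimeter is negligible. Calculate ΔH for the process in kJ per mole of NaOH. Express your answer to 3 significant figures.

|ΔT| = |25.04 − 22.60| = 2.44 °C
|q_surr| = (246.7 × 3.83) × 2.44 = 944.861 × 2.44 = 2305 J
n(NaOH) = 1.9 / 40.0 = 0.04750 mol
Temperature rose, so q_rxn = −|q_surr| = -2.305 kJ
ΔH = q_rxn / n = -48.53 kJ/mol

ΔH = -48.5 kJ/mol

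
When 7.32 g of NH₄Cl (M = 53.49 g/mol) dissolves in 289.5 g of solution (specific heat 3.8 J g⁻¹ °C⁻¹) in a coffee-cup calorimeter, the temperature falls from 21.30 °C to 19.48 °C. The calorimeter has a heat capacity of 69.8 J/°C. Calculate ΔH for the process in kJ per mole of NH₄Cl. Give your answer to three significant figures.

ΔH = 15.6 kJ/mol

|ΔT| = |19.48 − 21.30| = 1.82 °C
|q_surr| = (289.5 × 3.8 + 69.8) × 1.82 = 1169.9 × 1.82 = 2129 J
n(NH₄Cl) = 7.32 / 53.49 = 0.1368 mol
Temperature fell, so q_rxn = +|q_surr| = 2.129 kJ
ΔH = q_rxn / n = 15.56 kJ/mol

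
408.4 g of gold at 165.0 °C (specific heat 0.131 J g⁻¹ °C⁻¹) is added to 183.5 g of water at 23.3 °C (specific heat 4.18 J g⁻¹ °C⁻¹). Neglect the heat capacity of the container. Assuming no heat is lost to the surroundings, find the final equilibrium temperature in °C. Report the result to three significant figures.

T_f = 32.5 °C

Heat lost by gold = heat gained by water.
(408.4)(0.131)(165.0 − T) = (183.5)(4.18)(T − 23.3)
53.5004 (165.0 − T) = 767.03 (T − 23.3)
8827.6 − 53.5004 T = 767.03 T − 17872
26699.6 = 820.5304 T
T = 32.54 °C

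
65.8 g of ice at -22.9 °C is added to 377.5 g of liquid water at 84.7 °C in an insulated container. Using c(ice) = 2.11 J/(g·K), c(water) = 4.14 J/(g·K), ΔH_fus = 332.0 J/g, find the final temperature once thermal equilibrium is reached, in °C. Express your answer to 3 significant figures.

Heat to bring ice to 0 °C and melt it: q₁ = 65.8×2.11×22.9 + 65.8×332.0 = 25025 J
Heat the water can supply cooling to 0 °C: 377.5×4.14×84.7 = 132373 J > q₁, so all ice melts.
Energy balance: 377.5×4.14×(84.7 − T) = 25025 + 65.8×4.14×(T − 0)
1562.85(84.7 − T) = 25025 + 272.412 T
132373 − 25025 = 1835.262 T
T = 107348 / 1835.262 = 58.49 °C

T_f = 58.5 °C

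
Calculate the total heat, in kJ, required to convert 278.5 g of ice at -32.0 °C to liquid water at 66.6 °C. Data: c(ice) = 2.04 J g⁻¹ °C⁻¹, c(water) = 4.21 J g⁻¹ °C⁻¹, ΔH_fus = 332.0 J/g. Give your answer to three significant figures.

q1 (heat ice -32.0→0.0 °C): 278.5 × 2.04 × 32.0 = 18180 J
q2 (melt at 0 °C): 278.5 × 332.0 = 92462 J
q3 (heat water 0.0→66.6 °C): 278.5 × 4.21 × 66.6 = 78088 J
Total: 18180 + 92462 + 78088 = 188730 J = 189 kJ

q = 189 kJ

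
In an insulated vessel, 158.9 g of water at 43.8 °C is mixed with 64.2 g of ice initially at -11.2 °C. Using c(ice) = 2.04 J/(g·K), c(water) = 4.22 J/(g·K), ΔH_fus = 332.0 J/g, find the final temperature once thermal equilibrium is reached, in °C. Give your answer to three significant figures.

Heat to bring ice to 0 °C and melt it: q₁ = 64.2×2.04×11.2 + 64.2×332.0 = 22781 J
Heat the water can supply cooling to 0 °C: 158.9×4.22×43.8 = 29370.4 J > q₁, so all ice melts.
Energy balance: 158.9×4.22×(43.8 − T) = 22781 + 64.2×4.22×(T − 0)
670.558(43.8 − T) = 22781 + 270.924 T
29370.4 − 22781 = 941.482 T
T = 6589.4 / 941.482 = 6.999 °C

T_f = 7.00 °C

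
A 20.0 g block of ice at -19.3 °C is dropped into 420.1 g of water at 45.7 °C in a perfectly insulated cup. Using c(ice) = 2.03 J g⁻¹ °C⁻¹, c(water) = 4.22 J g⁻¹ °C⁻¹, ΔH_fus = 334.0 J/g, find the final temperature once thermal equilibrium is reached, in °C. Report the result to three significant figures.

Heat to bring ice to 0 °C and melt it: q₁ = 20.0×2.03×19.3 + 20.0×334.0 = 7463.6 J
Heat the water can supply cooling to 0 °C: 420.1×4.22×45.7 = 81018.0 J > q₁, so all ice melts.
Energy balance: 420.1×4.22×(45.7 − T) = 7463.6 + 20.0×4.22×(T − 0)
1772.822(45.7 − T) = 7463.6 + 84.4 T
81018.0 − 7463.6 = 1857.222 T
T = 73554.4 / 1857.222 = 39.60 °C

T_f = 39.6 °C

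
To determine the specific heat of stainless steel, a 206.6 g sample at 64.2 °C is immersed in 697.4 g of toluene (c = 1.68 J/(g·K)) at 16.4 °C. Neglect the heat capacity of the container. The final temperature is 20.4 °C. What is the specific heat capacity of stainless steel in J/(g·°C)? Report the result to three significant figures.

c = 0.518 J/(g·°C)

q_gained = (697.4 × 1.68) × (20.4 − 16.4) = 4687 J
q_lost = 206.6 × c × (64.2 − 20.4) = 9049.08 c
Set equal: c = 4687 / 9049.08 = 0.518 J/(g·°C)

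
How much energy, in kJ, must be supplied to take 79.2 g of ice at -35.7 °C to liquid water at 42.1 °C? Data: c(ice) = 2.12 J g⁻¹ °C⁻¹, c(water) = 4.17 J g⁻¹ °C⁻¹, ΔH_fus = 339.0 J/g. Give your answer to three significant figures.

q1 (heat ice -35.7→0.0 °C): 79.2 × 2.12 × 35.7 = 5994 J
q2 (melt at 0 °C): 79.2 × 339.0 = 26849 J
q3 (heat water 0.0→42.1 °C): 79.2 × 4.17 × 42.1 = 13904 J
Total: 5994 + 26849 + 13904 = 46747 J = 46.7 kJ

q = 46.7 kJ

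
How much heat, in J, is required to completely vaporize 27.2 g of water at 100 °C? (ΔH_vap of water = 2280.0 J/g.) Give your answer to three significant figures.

q = m × ΔH_vap = 27.2 × 2280.0 = 62020 J

q = 62000 J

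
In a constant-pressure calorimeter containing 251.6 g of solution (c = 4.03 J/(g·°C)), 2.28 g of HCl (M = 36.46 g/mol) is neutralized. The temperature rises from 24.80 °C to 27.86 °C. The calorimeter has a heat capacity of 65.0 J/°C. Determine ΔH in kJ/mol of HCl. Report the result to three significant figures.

ΔH = -52.8 kJ/mol

|ΔT| = |27.86 − 24.80| = 3.06 °C
|q_surr| = (251.6 × 4.03 + 65.0) × 3.06 = 1078.948 × 3.06 = 3302 J
n(HCl) = 2.28 / 36.46 = 0.06253 mol
Temperature rose, so q_rxn = −|q_surr| = -3.302 kJ
ΔH = q_rxn / n = -52.81 kJ/mol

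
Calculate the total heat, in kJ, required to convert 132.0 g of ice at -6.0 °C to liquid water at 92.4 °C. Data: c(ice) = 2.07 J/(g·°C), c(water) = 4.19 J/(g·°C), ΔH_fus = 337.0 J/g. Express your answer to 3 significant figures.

q1 (heat ice -6.0→0.0 °C): 132.0 × 2.07 × 6.0 = 1639 J
q2 (melt at 0 °C): 132.0 × 337.0 = 44484 J
q3 (heat water 0.0→92.4 °C): 132.0 × 4.19 × 92.4 = 51105 J
Total: 1639 + 44484 + 51105 = 97228 J = 97.2 kJ

q = 97.2 kJ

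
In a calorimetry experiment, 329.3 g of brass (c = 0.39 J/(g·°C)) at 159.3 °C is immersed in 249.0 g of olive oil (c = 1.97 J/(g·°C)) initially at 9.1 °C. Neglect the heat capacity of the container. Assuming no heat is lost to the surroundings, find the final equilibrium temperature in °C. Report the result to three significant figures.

T_f = 40.3 °C

Heat lost by brass = heat gained by olive oil.
(329.3)(0.39)(159.3 − T) = (249.0)(1.97)(T − 9.1)
128.427 (159.3 − T) = 490.53 (T − 9.1)
20458 − 128.427 T = 490.53 T − 4463.8
24921.8 = 618.957 T
T = 40.26 °C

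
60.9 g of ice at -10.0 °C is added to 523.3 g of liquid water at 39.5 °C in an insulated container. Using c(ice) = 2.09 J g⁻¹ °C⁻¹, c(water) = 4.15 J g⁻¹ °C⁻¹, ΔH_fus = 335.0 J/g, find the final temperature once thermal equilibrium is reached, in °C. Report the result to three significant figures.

T_f = 26.4 °C

Heat to bring ice to 0 °C and melt it: q₁ = 60.9×2.09×10.0 + 60.9×335.0 = 21674 J
Heat the water can supply cooling to 0 °C: 523.3×4.15×39.5 = 85782.0 J > q₁, so all ice melts.
Energy balance: 523.3×4.15×(39.5 − T) = 21674 + 60.9×4.15×(T − 0)
2171.695(39.5 − T) = 21674 + 252.735 T
85782.0 − 21674 = 2424.430 T
T = 64108.0 / 2424.430 = 26.44 °C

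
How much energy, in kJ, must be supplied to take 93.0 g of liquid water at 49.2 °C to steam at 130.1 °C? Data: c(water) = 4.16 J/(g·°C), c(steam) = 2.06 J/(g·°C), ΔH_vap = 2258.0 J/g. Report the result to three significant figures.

q = 235 kJ

q1 (heat water 49.2→100.0 °C): 93.0 × 4.16 × 50.8 = 19654 J
q2 (vaporize at 100 °C): 93.0 × 2258.0 = 209994 J
q3 (heat steam 100.0→130.1 °C): 93.0 × 2.06 × 30.1 = 5767 J
Total: 19654 + 209994 + 5767 = 235415 J = 235 kJ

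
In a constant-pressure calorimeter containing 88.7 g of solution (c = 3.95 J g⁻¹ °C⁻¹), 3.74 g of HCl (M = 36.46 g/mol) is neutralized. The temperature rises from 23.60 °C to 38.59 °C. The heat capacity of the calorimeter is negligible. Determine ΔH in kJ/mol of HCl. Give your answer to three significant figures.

|ΔT| = |38.59 − 23.60| = 14.99 °C
|q_surr| = (88.7 × 3.95) × 14.99 = 350.365 × 14.99 = 5252 J
n(HCl) = 3.74 / 36.46 = 0.1026 mol
Temperature rose, so q_rxn = −|q_surr| = -5.252 kJ
ΔH = q_rxn / n = -51.19 kJ/mol

ΔH = -51.2 kJ/mol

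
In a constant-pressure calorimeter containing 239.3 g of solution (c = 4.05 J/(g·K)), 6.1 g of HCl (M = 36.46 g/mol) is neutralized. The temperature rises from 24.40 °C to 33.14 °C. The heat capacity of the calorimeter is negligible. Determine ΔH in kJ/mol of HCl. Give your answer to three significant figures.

|ΔT| = |33.14 − 24.40| = 8.74 °C
|q_surr| = (239.3 × 4.05) × 8.74 = 969.165 × 8.74 = 8471 J
n(HCl) = 6.1 / 36.46 = 0.1673 mol
Temperature rose, so q_rxn = −|q_surr| = -8.471 kJ
ΔH = q_rxn / n = -50.63 kJ/mol

ΔH = -50.6 kJ/mol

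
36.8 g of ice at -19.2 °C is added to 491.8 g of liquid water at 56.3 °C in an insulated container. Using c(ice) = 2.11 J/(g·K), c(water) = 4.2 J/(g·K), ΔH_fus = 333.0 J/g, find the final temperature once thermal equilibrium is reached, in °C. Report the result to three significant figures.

T_f = 46.2 °C

Heat to bring ice to 0 °C and melt it: q₁ = 36.8×2.11×19.2 + 36.8×333.0 = 13745 J
Heat the water can supply cooling to 0 °C: 491.8×4.2×56.3 = 116291 J > q₁, so all ice melts.
Energy balance: 491.8×4.2×(56.3 − T) = 13745 + 36.8×4.2×(T − 0)
2065.56(56.3 − T) = 13745 + 154.56 T
116291 − 13745 = 2220.12 T
T = 102546 / 2220.12 = 46.19 °C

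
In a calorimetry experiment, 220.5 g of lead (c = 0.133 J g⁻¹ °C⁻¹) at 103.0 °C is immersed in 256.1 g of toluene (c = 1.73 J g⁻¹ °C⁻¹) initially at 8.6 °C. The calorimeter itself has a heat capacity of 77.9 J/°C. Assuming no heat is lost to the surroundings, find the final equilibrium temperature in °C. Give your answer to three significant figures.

T_f = 13.6 °C

Heat lost by lead = heat gained by toluene + calorimeter.
(220.5)(0.133)(103.0 − T) = [(256.1)(1.73) + 77.9](T − 8.6)
29.3265 (103.0 − T) = 520.953 (T − 8.6)
3020.6 − 29.3265 T = 520.953 T − 4480.2
7500.8 = 550.2795 T
T = 13.63 °C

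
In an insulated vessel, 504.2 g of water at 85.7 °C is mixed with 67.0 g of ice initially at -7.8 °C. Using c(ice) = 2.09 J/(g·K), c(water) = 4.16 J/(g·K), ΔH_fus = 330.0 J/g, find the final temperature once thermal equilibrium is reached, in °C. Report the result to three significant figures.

T_f = 65.9 °C

Heat to bring ice to 0 °C and melt it: q₁ = 67.0×2.09×7.8 + 67.0×330.0 = 23202 J
Heat the water can supply cooling to 0 °C: 504.2×4.16×85.7 = 179753 J > q₁, so all ice melts.
Energy balance: 504.2×4.16×(85.7 − T) = 23202 + 67.0×4.16×(T − 0)
2097.472(85.7 − T) = 23202 + 278.72 T
179753 − 23202 = 2376.192 T
T = 156551 / 2376.192 = 65.88 °C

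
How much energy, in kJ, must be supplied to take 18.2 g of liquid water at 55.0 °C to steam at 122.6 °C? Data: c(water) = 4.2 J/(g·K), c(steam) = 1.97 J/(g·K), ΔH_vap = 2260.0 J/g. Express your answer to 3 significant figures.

q1 (heat water 55.0→100.0 °C): 18.2 × 4.2 × 45.0 = 3440 J
q2 (vaporize at 100 °C): 18.2 × 2260.0 = 41132 J
q3 (heat steam 100.0→122.6 °C): 18.2 × 1.97 × 22.6 = 810 J
Total: 3440 + 41132 + 810 = 45382 J = 45.4 kJ

q = 45.4 kJ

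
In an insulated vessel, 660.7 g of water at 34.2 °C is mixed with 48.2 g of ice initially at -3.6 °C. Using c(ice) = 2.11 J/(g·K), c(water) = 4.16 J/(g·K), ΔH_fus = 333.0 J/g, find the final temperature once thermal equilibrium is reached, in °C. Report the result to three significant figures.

Heat to bring ice to 0 °C and melt it: q₁ = 48.2×2.11×3.6 + 48.2×333.0 = 16417 J
Heat the water can supply cooling to 0 °C: 660.7×4.16×34.2 = 93999.1 J > q₁, so all ice melts.
Energy balance: 660.7×4.16×(34.2 − T) = 16417 + 48.2×4.16×(T − 0)
2748.512(34.2 − T) = 16417 + 200.512 T
93999.1 − 16417 = 2949.024 T
T = 77582.1 / 2949.024 = 26.31 °C

T_f = 26.3 °C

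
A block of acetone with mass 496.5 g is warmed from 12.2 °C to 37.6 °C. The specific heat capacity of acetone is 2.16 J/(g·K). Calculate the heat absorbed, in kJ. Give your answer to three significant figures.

q = m c ΔT = 496.5 × 2.16 × (37.6 − 12.2)
q = 496.5 × 2.16 × 25.4 = 27240 J = 27.2 kJ

q = 27.2 kJ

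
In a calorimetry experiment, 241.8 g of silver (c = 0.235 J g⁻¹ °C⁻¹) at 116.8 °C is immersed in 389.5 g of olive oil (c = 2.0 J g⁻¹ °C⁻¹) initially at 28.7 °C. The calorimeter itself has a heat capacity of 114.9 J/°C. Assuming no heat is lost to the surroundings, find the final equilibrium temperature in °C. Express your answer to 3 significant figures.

T_f = 34.0 °C

Heat lost by silver = heat gained by olive oil + calorimeter.
(241.8)(0.235)(116.8 − T) = [(389.5)(2.0) + 114.9](T − 28.7)
56.823 (116.8 − T) = 893.9 (T − 28.7)
6636.9 − 56.823 T = 893.9 T − 25655
32291.9 = 950.723 T
T = 33.97 °C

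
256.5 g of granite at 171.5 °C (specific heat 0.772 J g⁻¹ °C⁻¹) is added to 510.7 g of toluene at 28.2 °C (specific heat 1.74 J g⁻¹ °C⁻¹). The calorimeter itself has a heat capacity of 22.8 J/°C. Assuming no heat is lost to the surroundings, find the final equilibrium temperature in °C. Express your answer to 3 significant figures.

T_f = 53.8 °C

Heat lost by granite = heat gained by toluene + calorimeter.
(256.5)(0.772)(171.5 − T) = [(510.7)(1.74) + 22.8](T − 28.2)
198.018 (171.5 − T) = 911.418 (T − 28.2)
33960 − 198.018 T = 911.418 T − 25702
59662 = 1109.436 T
T = 53.78 °C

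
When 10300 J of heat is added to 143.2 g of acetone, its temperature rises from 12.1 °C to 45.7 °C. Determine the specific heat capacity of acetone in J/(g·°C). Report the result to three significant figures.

c = 2.14 J/(g·°C)

c = q / (m ΔT) = 10300 / (143.2 × 33.6)
c = 10300 / 4811.52 = 2.14 J/(g·°C)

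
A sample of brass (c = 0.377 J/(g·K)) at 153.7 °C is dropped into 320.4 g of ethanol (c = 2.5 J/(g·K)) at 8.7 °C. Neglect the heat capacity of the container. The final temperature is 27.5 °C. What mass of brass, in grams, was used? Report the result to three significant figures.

q_gained = (320.4 × 2.5) × (27.5 − 8.7) = 15060 J
q_lost = m × 0.377 × (153.7 − 27.5) = 47.5774 m
m = 15060 / 47.5774 = 317 g

m = 317 g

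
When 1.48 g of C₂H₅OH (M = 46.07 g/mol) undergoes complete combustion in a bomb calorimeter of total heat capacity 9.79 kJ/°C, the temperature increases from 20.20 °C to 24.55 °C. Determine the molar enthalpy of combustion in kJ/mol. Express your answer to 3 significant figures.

ΔT = 24.55 − 20.20 = 4.35 °C
q_cal = C_cal × ΔT = 9.79 × 4.35 = 42.5865 kJ
n = 1.48 / 46.07 = 0.03213 mol
q_rxn = −q_cal = -42.5865 kJ
ΔH = -42.5865 / 0.03213 = -1325 kJ/mol

ΔH = -1330 kJ/mol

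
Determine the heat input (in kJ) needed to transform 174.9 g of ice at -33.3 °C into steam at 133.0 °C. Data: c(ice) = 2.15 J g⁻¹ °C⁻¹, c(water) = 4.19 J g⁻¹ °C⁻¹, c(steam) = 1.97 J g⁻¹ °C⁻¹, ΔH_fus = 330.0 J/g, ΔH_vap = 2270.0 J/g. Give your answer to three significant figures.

q1 (heat ice -33.3→0.0 °C): 174.9 × 2.15 × 33.3 = 12522 J
q2 (melt at 0 °C): 174.9 × 330.0 = 57717 J
q3 (heat water 0.0→100.0 °C): 174.9 × 4.19 × 100.0 = 73283 J
q4 (vaporize at 100 °C): 174.9 × 2270.0 = 397023 J
q5 (heat steam 100.0→133.0 °C): 174.9 × 1.97 × 33.0 = 11370 J
Total: 12522 + 57717 + 73283 + 397023 + 11370 = 551915 J = 552 kJ

q = 552 kJ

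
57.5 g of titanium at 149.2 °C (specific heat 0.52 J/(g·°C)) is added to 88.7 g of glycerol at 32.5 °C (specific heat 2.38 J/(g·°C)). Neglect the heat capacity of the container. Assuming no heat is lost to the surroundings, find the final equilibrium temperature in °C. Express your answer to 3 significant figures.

Heat lost by titanium = heat gained by glycerol.
(57.5)(0.52)(149.2 − T) = (88.7)(2.38)(T − 32.5)
29.9 (149.2 − T) = 211.106 (T − 32.5)
4461.1 − 29.9 T = 211.106 T − 6860.9
11322.0 = 241.006 T
T = 46.98 °C

T_f = 47.0 °C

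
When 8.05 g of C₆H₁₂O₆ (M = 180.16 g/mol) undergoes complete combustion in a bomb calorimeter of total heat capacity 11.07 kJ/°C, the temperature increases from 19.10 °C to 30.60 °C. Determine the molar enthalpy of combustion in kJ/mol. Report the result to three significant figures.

ΔH = -2850 kJ/mol

ΔT = 30.60 − 19.10 = 11.50 °C
q_cal = C_cal × ΔT = 11.07 × 11.50 = 127.305 kJ
n = 8.05 / 180.16 = 0.04468 mol
q_rxn = −q_cal = -127.305 kJ
ΔH = -127.305 / 0.04468 = -2849 kJ/mol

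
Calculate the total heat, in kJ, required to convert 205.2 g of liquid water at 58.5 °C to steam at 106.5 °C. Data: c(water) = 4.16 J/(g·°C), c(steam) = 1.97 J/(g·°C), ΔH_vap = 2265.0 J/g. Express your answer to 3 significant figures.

q1 (heat water 58.5→100.0 °C): 205.2 × 4.16 × 41.5 = 35426 J
q2 (vaporize at 100 °C): 205.2 × 2265.0 = 464778 J
q3 (heat steam 100.0→106.5 °C): 205.2 × 1.97 × 6.5 = 2628 J
Total: 35426 + 464778 + 2628 = 502832 J = 503 kJ

q = 503 kJ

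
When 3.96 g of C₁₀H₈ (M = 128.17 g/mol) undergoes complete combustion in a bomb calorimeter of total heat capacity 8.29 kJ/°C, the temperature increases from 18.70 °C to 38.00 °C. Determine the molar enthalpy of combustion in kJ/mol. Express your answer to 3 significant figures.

ΔT = 38.00 − 18.70 = 19.30 °C
q_cal = C_cal × ΔT = 8.29 × 19.30 = 159.997 kJ
n = 3.96 / 128.17 = 0.03090 mol
q_rxn = −q_cal = -159.997 kJ
ΔH = -159.997 / 0.03090 = -5178 kJ/mol

ΔH = -5180 kJ/mol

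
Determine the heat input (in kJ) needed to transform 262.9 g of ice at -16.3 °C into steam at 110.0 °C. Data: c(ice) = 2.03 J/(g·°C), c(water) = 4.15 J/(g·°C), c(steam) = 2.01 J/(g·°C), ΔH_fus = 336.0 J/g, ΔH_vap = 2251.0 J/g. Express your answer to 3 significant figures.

q1 (heat ice -16.3→0.0 °C): 262.9 × 2.03 × 16.3 = 8699 J
q2 (melt at 0 °C): 262.9 × 336.0 = 88334 J
q3 (heat water 0.0→100.0 °C): 262.9 × 4.15 × 100.0 = 109104 J
q4 (vaporize at 100 °C): 262.9 × 2251.0 = 591788 J
q5 (heat steam 100.0→110.0 °C): 262.9 × 2.01 × 10.0 = 5284 J
Total: 8699 + 88334 + 109104 + 591788 + 5284 = 803209 J = 803 kJ

q = 803 kJ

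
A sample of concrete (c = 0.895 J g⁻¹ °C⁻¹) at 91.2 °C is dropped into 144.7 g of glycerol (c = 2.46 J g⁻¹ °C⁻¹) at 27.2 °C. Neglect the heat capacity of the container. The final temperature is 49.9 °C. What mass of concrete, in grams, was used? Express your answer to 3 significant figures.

m = 219 g

q_gained = (144.7 × 2.46) × (49.9 − 27.2) = 8080 J
q_lost = m × 0.895 × (91.2 − 49.9) = 36.9635 m
m = 8080 / 36.9635 = 219 g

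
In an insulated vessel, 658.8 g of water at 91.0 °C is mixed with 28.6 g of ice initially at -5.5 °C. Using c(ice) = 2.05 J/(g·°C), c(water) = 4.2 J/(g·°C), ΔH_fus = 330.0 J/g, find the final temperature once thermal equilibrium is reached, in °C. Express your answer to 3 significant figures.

T_f = 83.8 °C

Heat to bring ice to 0 °C and melt it: q₁ = 28.6×2.05×5.5 + 28.6×330.0 = 9760.5 J
Heat the water can supply cooling to 0 °C: 658.8×4.2×91.0 = 251793 J > q₁, so all ice melts.
Energy balance: 658.8×4.2×(91.0 − T) = 9760.5 + 28.6×4.2×(T − 0)
2766.96(91.0 − T) = 9760.5 + 120.12 T
251793 − 9760.5 = 2887.08 T
T = 242032.5 / 2887.08 = 83.83 °C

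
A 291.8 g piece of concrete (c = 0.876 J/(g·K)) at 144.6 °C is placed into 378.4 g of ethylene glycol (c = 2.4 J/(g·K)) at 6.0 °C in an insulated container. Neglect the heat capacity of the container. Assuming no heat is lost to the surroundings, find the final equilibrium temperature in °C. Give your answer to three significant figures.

Heat lost by concrete = heat gained by ethylene glycol.
(291.8)(0.876)(144.6 − T) = (378.4)(2.4)(T − 6.0)
255.6168 (144.6 − T) = 908.16 (T − 6.0)
36962 − 255.6168 T = 908.16 T − 5449.0
42411.0 = 1163.7768 T
T = 36.44 °C

T_f = 36.4 °C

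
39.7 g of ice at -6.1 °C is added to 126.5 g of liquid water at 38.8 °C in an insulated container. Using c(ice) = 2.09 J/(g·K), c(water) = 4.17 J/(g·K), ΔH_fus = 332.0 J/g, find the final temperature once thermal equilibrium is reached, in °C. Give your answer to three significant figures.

T_f = 9.78 °C

Heat to bring ice to 0 °C and melt it: q₁ = 39.7×2.09×6.1 + 39.7×332.0 = 13687 J
Heat the water can supply cooling to 0 °C: 126.5×4.17×38.8 = 20467.2 J > q₁, so all ice melts.
Energy balance: 126.5×4.17×(38.8 − T) = 13687 + 39.7×4.17×(T − 0)
527.505(38.8 − T) = 13687 + 165.549 T
20467.2 − 13687 = 693.054 T
T = 6780.2 / 693.054 = 9.783 °C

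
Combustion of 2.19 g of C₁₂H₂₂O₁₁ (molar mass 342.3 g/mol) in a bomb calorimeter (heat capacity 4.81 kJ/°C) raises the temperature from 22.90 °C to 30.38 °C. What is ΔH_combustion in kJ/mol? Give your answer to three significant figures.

ΔH = -5620 kJ/mol

ΔT = 30.38 − 22.90 = 7.48 °C
q_cal = C_cal × ΔT = 4.81 × 7.48 = 35.9788 kJ
n = 2.19 / 342.3 = 0.006398 mol
q_rxn = −q_cal = -35.9788 kJ
ΔH = -35.9788 / 0.006398 = -5623 kJ/mol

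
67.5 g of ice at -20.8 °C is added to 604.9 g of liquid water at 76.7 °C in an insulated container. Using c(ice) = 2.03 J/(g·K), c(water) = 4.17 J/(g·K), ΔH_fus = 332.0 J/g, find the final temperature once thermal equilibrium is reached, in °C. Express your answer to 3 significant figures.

Heat to bring ice to 0 °C and melt it: q₁ = 67.5×2.03×20.8 + 67.5×332.0 = 25260 J
Heat the water can supply cooling to 0 °C: 604.9×4.17×76.7 = 193471 J > q₁, so all ice melts.
Energy balance: 604.9×4.17×(76.7 − T) = 25260 + 67.5×4.17×(T − 0)
2522.433(76.7 − T) = 25260 + 281.475 T
193471 − 25260 = 2803.908 T
T = 168211 / 2803.908 = 59.99 °C

T_f = 60.0 °C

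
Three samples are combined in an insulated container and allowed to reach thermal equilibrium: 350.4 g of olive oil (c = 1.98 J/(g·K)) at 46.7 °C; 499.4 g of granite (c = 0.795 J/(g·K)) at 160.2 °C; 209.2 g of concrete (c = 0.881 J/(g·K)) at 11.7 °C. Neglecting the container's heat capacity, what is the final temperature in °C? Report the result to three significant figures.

Σ mᵢcᵢ(T − Tᵢ) = 0  ⇒  T = Σ mᵢcᵢTᵢ / Σ mᵢcᵢ
Σ mᵢcᵢ = 350.4×1.98 + 499.4×0.795 + 209.2×0.881 = 1275.1202
Σ mᵢcᵢTᵢ = 693.792×46.7 + 397.023×160.2 + 184.3052×11.7 = 98160
T = 98160 / 1275.1202 = 76.98 °C

T_f = 77.0 °C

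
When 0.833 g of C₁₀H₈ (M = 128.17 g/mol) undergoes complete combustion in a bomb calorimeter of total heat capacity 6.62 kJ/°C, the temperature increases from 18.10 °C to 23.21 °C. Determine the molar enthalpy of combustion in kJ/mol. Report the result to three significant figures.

ΔH = -5200 kJ/mol

ΔT = 23.21 − 18.10 = 5.11 °C
q_cal = C_cal × ΔT = 6.62 × 5.11 = 33.8282 kJ
n = 0.833 / 128.17 = 0.0064992 mol
q_rxn = −q_cal = -33.8282 kJ
ΔH = -33.8282 / 0.0064992 = -5204.98 kJ/mol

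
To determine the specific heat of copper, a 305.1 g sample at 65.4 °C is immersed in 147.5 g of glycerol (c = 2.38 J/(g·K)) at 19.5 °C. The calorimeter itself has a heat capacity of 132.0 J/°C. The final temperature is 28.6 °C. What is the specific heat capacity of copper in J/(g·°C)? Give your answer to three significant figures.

c = 0.392 J/(g·°C)

q_gained = (147.5 × 2.38 + 132.0) × (28.6 − 19.5) = 4396 J
q_lost = 305.1 × c × (65.4 − 28.6) = 11227.68 c
Set equal: c = 4396 / 11227.68 = 0.392 J/(g·°C)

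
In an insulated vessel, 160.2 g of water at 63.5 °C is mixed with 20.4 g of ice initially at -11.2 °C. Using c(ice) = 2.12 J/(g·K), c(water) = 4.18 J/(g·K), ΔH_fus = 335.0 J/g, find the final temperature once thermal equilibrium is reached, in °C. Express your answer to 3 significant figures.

Heat to bring ice to 0 °C and melt it: q₁ = 20.4×2.12×11.2 + 20.4×335.0 = 7318.4 J
Heat the water can supply cooling to 0 °C: 160.2×4.18×63.5 = 42521.9 J > q₁, so all ice melts.
Energy balance: 160.2×4.18×(63.5 − T) = 7318.4 + 20.4×4.18×(T − 0)
669.636(63.5 − T) = 7318.4 + 85.272 T
42521.9 − 7318.4 = 754.908 T
T = 35203.5 / 754.908 = 46.63 °C

T_f = 46.6 °C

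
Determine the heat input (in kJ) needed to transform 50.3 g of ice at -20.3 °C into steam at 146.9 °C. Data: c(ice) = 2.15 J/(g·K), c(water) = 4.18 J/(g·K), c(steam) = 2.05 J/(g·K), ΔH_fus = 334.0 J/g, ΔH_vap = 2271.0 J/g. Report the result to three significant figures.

q = 159 kJ

q1 (heat ice -20.3→0.0 °C): 50.3 × 2.15 × 20.3 = 2195 J
q2 (melt at 0 °C): 50.3 × 334.0 = 16800 J
q3 (heat water 0.0→100.0 °C): 50.3 × 4.18 × 100.0 = 21025 J
q4 (vaporize at 100 °C): 50.3 × 2271.0 = 114231 J
q5 (heat steam 100.0→146.9 °C): 50.3 × 2.05 × 46.9 = 4836 J
Total: 2195 + 16800 + 21025 + 114231 + 4836 = 159087 J = 159 kJ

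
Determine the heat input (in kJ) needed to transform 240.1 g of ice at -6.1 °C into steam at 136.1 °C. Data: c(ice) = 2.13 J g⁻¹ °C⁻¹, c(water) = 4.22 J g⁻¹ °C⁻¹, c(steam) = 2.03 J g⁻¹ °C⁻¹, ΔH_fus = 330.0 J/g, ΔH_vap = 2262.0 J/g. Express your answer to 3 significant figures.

q = 744 kJ

q1 (heat ice -6.1→0.0 °C): 240.1 × 2.13 × 6.1 = 3120 J
q2 (melt at 0 °C): 240.1 × 330.0 = 79233 J
q3 (heat water 0.0→100.0 °C): 240.1 × 4.22 × 100.0 = 101322 J
q4 (vaporize at 100 °C): 240.1 × 2262.0 = 543106 J
q5 (heat steam 100.0→136.1 °C): 240.1 × 2.03 × 36.1 = 17595 J
Total: 3120 + 79233 + 101322 + 543106 + 17595 = 744376 J = 744 kJ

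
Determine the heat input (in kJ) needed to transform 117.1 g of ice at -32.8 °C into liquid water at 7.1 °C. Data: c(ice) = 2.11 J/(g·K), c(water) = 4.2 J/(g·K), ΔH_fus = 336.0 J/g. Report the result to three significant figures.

q1 (heat ice -32.8→0.0 °C): 117.1 × 2.11 × 32.8 = 8104 J
q2 (melt at 0 °C): 117.1 × 336.0 = 39346 J
q3 (heat water 0.0→7.1 °C): 117.1 × 4.2 × 7.1 = 3492 J
Total: 8104 + 39346 + 3492 = 50942 J = 50.9 kJ

q = 50.9 kJ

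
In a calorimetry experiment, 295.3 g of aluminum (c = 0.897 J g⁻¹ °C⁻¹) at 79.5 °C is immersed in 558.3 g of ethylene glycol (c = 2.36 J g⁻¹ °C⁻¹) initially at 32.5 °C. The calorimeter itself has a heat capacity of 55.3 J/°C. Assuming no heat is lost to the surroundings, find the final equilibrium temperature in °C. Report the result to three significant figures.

T_f = 40.1 °C

Heat lost by aluminum = heat gained by ethylene glycol + calorimeter.
(295.3)(0.897)(79.5 − T) = [(558.3)(2.36) + 55.3](T − 32.5)
264.8841 (79.5 − T) = 1372.888 (T − 32.5)
21058 − 264.8841 T = 1372.888 T − 44619
65677 = 1637.7721 T
T = 40.10 °C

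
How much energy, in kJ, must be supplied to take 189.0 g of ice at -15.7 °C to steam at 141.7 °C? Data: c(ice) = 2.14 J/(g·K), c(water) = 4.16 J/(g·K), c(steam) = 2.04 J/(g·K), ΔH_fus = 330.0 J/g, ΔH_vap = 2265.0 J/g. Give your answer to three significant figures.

q1 (heat ice -15.7→0.0 °C): 189.0 × 2.14 × 15.7 = 6350 J
q2 (melt at 0 °C): 189.0 × 330.0 = 62370 J
q3 (heat water 0.0→100.0 °C): 189.0 × 4.16 × 100.0 = 78624 J
q4 (vaporize at 100 °C): 189.0 × 2265.0 = 428085 J
q5 (heat steam 100.0→141.7 °C): 189.0 × 2.04 × 41.7 = 16078 J
Total: 6350 + 62370 + 78624 + 428085 + 16078 = 591507 J = 592 kJ

q = 592 kJ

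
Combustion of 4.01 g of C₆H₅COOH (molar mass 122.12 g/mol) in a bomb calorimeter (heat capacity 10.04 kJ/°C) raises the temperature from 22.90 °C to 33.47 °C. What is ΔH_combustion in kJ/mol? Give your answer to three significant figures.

ΔH = -3230 kJ/mol

ΔT = 33.47 − 22.90 = 10.57 °C
q_cal = C_cal × ΔT = 10.04 × 10.57 = 106.1228 kJ
n = 4.01 / 122.12 = 0.03284 mol
q_rxn = −q_cal = -106.1228 kJ
ΔH = -106.1228 / 0.03284 = -3232 kJ/mol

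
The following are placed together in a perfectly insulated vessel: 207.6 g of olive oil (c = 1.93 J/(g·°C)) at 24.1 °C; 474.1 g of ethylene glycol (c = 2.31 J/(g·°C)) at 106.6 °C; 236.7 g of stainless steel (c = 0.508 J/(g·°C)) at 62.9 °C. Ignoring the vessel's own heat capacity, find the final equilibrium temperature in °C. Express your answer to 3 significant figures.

T_f = 82.9 °C

Σ mᵢcᵢ(T − Tᵢ) = 0  ⇒  T = Σ mᵢcᵢTᵢ / Σ mᵢcᵢ
Σ mᵢcᵢ = 207.6×1.93 + 474.1×2.31 + 236.7×0.508 = 1616.0826
Σ mᵢcᵢTᵢ = 400.668×24.1 + 1095.171×106.6 + 120.2436×62.9 = 133960
T = 133960 / 1616.0826 = 82.89 °C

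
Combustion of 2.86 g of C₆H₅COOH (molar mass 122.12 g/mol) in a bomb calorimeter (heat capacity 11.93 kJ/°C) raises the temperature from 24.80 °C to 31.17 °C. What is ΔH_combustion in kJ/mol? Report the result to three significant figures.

ΔH = -3240 kJ/mol

ΔT = 31.17 − 24.80 = 6.37 °C
q_cal = C_cal × ΔT = 11.93 × 6.37 = 75.9941 kJ
n = 2.86 / 122.12 = 0.02342 mol
q_rxn = −q_cal = -75.9941 kJ
ΔH = -75.9941 / 0.02342 = -3244.8 kJ/mol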